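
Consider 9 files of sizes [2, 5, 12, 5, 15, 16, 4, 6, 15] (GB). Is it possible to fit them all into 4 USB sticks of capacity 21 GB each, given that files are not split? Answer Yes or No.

Yes

A valid assignment using 4 USB sticks:
  USB stick 1: 16 + 5 = 21
  USB stick 2: 15 + 6 = 21
  USB stick 3: 15 + 5 = 20
  USB stick 4: 12 + 4 + 2 = 18
Every load is within 21 GB, so 4 USB sticks suffice.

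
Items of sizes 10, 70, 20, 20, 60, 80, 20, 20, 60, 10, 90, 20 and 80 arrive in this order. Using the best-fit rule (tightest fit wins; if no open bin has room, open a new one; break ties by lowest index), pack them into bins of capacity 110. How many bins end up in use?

6

  10 → bin 1 (new)  [load 10/110]
  70 → bin 1  [load 80/110]
  20 → bin 1  [load 100/110]
  20 → bin 2 (new)  [load 20/110]
  60 → bin 2  [load 80/110]
  80 → bin 3 (new)  [load 80/110]
  20 → bin 2  [load 100/110]
  20 → bin 3  [load 100/110]
  60 → bin 4 (new)  [load 60/110]
  10 → bin 1  [load 110/110]
  90 → bin 5 (new)  [load 90/110]
  20 → bin 5  [load 110/110]
  80 → bin 6 (new)  [load 80/110]
6 bins opened.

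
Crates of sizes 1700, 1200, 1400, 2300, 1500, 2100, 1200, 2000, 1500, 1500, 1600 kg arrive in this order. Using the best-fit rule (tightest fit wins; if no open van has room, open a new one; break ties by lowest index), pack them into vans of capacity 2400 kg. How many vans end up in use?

10

  1700 → van 1 (new)  [load 1700/2400]
  1200 → van 2 (new)  [load 1200/2400]
  1400 → van 3 (new)  [load 1400/2400]
  2300 → van 4 (new)  [load 2300/2400]
  1500 → van 5 (new)  [load 1500/2400]
  2100 → van 6 (new)  [load 2100/2400]
  1200 → van 2  [load 2400/2400]
  2000 → van 7 (new)  [load 2000/2400]
  1500 → van 8 (new)  [load 1500/2400]
  1500 → van 9 (new)  [load 1500/2400]
  1600 → van 10 (new)  [load 1600/2400]
10 vans opened.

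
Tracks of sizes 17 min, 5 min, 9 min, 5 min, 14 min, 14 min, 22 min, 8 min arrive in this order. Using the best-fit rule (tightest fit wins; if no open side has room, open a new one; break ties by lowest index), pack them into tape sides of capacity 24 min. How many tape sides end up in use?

5

  17 → side 1 (new)  [load 17/24]
  5 → side 1  [load 22/24]
  9 → side 2 (new)  [load 9/24]
  5 → side 2  [load 14/24]
  14 → side 3 (new)  [load 14/24]
  14 → side 4 (new)  [load 14/24]
  22 → side 5 (new)  [load 22/24]
  8 → side 2  [load 22/24]
5 tape sides opened.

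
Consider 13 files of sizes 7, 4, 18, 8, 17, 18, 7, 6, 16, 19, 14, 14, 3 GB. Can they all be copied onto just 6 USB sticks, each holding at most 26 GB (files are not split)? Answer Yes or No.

No

Total = 151 GB; ⌈151/26⌉ = 6.
7 files each exceed half the capacity and cannot share a USB stick, forcing at least 7 USB sticks.
At least 7 USB sticks are required, but only 6 are allowed.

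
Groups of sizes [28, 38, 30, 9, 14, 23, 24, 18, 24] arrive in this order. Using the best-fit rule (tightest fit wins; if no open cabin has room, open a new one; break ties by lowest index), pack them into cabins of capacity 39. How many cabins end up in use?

  28 → cabin 1 (new)  [load 28/39]
  38 → cabin 2 (new)  [load 38/39]
  30 → cabin 3 (new)  [load 30/39]
  9 → cabin 3  [load 39/39]
  14 → cabin 4 (new)  [load 14/39]
  23 → cabin 4  [load 37/39]
  24 → cabin 5 (new)  [load 24/39]
  18 → cabin 6 (new)  [load 18/39]
  24 → cabin 7 (new)  [load 24/39]
7 cabins opened.

7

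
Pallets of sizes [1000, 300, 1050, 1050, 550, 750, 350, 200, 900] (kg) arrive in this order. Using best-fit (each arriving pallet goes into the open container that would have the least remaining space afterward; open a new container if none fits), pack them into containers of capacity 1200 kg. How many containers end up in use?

  1000 → container 1 (new)  [load 1000/1200]
  300 → container 2 (new)  [load 300/1200]
  1050 → container 3 (new)  [load 1050/1200]
  1050 → container 4 (new)  [load 1050/1200]
  550 → container 2  [load 850/1200]
  750 → container 5 (new)  [load 750/1200]
  350 → container 2  [load 1200/1200]
  200 → container 1  [load 1200/1200]
  900 → container 6 (new)  [load 900/1200]
6 containers opened.

6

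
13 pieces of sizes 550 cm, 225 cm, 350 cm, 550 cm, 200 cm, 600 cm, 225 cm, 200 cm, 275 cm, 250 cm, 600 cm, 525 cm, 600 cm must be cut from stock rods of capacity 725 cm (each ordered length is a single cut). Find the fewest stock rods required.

9

Total = 600 + 600 + 600 + 550 + 550 + 525 + 350 + 275 + 250 + 225 + 225 + 200 + 200 = 5150 cm.
Lower bound: ⌈5150/725⌉ = 8 stock rods.
A packing using 9 stock rods:
  stock rod 1: 600 = 600
  stock rod 2: 600 = 600
  stock rod 3: 600 = 600
  stock rod 4: 550 = 550
  stock rod 5: 550 = 550
  stock rod 6: 525 + 200 = 725
  stock rod 7: 350 + 275 = 625
  stock rod 8: 250 + 225 + 225 = 700
  stock rod 9: 200 = 200
No arrangement into 8 stock rods stays within capacity, so 9 is optimal.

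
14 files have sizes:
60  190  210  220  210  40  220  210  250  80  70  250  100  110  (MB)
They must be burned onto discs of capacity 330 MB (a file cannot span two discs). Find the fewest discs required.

8

Total = 250 + 250 + 220 + 220 + 210 + 210 + 210 + 190 + 110 + 100 + 80 + 70 + 60 + 40 = 2220 MB.
Lower bound: ⌈2220/330⌉ = 7 discs.
Also, 8 files each exceed 165 MB, and no two of those can share a disc, so at least 8 discs are needed.
A packing using 8 discs:
  disc 1: 250 + 80 = 330
  disc 2: 250 + 70 = 320
  disc 3: 220 + 110 = 330
  disc 4: 220 + 100 = 320
  disc 5: 210 + 60 + 40 = 310
  disc 6: 210 = 210
  disc 7: 210 = 210
  disc 8: 190 = 190
This matches the lower bound, so 8 is optimal.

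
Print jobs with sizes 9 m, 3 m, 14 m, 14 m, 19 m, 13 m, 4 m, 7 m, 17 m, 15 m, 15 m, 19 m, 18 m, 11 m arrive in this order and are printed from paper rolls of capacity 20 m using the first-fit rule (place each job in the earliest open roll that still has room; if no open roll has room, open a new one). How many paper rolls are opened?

11

  9 → roll 1 (new)  [load 9/20]
  3 → roll 1  [load 12/20]
  14 → roll 2 (new)  [load 14/20]
  14 → roll 3 (new)  [load 14/20]
  19 → roll 4 (new)  [load 19/20]
  13 → roll 5 (new)  [load 13/20]
  4 → roll 1  [load 16/20]
  7 → roll 5  [load 20/20]
  17 → roll 6 (new)  [load 17/20]
  15 → roll 7 (new)  [load 15/20]
  15 → roll 8 (new)  [load 15/20]
  19 → roll 9 (new)  [load 19/20]
  18 → roll 10 (new)  [load 18/20]
  11 → roll 11 (new)  [load 11/20]
11 paper rolls opened.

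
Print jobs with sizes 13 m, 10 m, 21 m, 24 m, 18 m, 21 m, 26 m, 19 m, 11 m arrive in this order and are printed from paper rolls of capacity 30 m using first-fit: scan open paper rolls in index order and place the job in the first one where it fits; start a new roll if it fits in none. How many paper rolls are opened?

7

  13 → roll 1 (new)  [load 13/30]
  10 → roll 1  [load 23/30]
  21 → roll 2 (new)  [load 21/30]
  24 → roll 3 (new)  [load 24/30]
  18 → roll 4 (new)  [load 18/30]
  21 → roll 5 (new)  [load 21/30]
  26 → roll 6 (new)  [load 26/30]
  19 → roll 7 (new)  [load 19/30]
  11 → roll 4  [load 29/30]
7 paper rolls opened.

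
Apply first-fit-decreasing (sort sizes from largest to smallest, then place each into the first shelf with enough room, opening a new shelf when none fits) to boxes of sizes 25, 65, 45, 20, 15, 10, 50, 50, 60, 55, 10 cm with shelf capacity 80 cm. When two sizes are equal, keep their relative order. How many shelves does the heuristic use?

6

Sorted descending: 65, 60, 55, 50, 50, 45, 25, 20, 15, 10, 10.
  65 → shelf 1 (new)  [load 65/80]
  60 → shelf 2 (new)  [load 60/80]
  55 → shelf 3 (new)  [load 55/80]
  50 → shelf 4 (new)  [load 50/80]
  50 → shelf 5 (new)  [load 50/80]
  45 → shelf 6 (new)  [load 45/80]
  25 → shelf 3  [load 80/80]
  20 → shelf 2  [load 80/80]
  15 → shelf 1  [load 80/80]
  10 → shelf 4  [load 60/80]
  10 → shelf 4  [load 70/80]
6 shelves opened.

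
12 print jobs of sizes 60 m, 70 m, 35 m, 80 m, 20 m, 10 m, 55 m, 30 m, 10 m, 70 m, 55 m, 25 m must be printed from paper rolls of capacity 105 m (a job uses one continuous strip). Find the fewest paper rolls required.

Total = 80 + 70 + 70 + 60 + 55 + 55 + 35 + 30 + 25 + 20 + 10 + 10 = 520 m.
Lower bound: ⌈520/105⌉ = 5 paper rolls.
Also, 6 print jobs each exceed 105/2 m, and no two of those can share a roll, so at least 6 paper rolls are needed.
A packing using 6 paper rolls:
  roll 1: 80 + 25 = 105
  roll 2: 70 + 35 = 105
  roll 3: 70 + 30 = 100
  roll 4: 60 + 20 + 10 + 10 = 100
  roll 5: 55 = 55
  roll 6: 55 = 55
This matches the lower bound, so 6 is optimal.

6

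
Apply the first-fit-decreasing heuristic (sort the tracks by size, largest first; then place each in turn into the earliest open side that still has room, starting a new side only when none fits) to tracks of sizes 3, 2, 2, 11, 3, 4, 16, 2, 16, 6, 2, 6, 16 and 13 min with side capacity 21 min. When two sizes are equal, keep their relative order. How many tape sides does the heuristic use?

5

Sorted descending: 16, 16, 16, 13, 11, 6, 6, 4, 3, 3, 2, 2, 2, 2.
  16 → side 1 (new)  [load 16/21]
  16 → side 2 (new)  [load 16/21]
  16 → side 3 (new)  [load 16/21]
  13 → side 4 (new)  [load 13/21]
  11 → side 5 (new)  [load 11/21]
  6 → side 4  [load 19/21]
  6 → side 5  [load 17/21]
  4 → side 1  [load 20/21]
  3 → side 2  [load 19/21]
  3 → side 3  [load 19/21]
  2 → side 2  [load 21/21]
  2 → side 3  [load 21/21]
  2 → side 4  [load 21/21]
  2 → side 5  [load 19/21]
5 tape sides opened.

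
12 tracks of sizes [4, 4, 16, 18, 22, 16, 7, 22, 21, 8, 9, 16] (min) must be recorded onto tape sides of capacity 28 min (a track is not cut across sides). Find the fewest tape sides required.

Total = 22 + 22 + 21 + 18 + 16 + 16 + 16 + 9 + 8 + 7 + 4 + 4 = 163 min.
Lower bound: ⌈163/28⌉ = 6 tape sides.
Also, 7 tracks each exceed 14 min, and no two of those can share a side, so at least 7 tape sides are needed.
A packing using 7 tape sides:
  side 1: 22 + 4 = 26
  side 2: 22 + 4 = 26
  side 3: 21 + 7 = 28
  side 4: 18 + 9 = 27
  side 5: 16 + 8 = 24
  side 6: 16 = 16
  side 7: 16 = 16
This matches the lower bound, so 7 is optimal.

7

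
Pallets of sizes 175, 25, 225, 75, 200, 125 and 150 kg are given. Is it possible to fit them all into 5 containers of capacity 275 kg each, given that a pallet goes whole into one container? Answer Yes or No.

Yes

A valid assignment using 4 containers:
  container 1: 225 + 25 = 250
  container 2: 200 + 75 = 275
  container 3: 175 = 175
  container 4: 150 + 125 = 275
That uses only 4 ≤ 5, so 5 containers are enough.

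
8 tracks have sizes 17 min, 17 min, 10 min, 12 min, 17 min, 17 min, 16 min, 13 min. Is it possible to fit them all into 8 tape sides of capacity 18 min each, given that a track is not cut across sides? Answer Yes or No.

A valid assignment using 8 tape sides:
  side 1: 17 = 17
  side 2: 17 = 17
  side 3: 17 = 17
  side 4: 17 = 17
  side 5: 16 = 16
  side 6: 13 = 13
  side 7: 12 = 12
  side 8: 10 = 10
Every load is within 18 min, so 8 tape sides suffice.

Yes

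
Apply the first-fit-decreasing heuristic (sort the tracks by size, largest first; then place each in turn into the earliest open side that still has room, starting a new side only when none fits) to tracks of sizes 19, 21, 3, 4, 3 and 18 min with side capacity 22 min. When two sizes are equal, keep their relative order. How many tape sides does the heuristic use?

4

Sorted descending: 21, 19, 18, 4, 3, 3.
  21 → side 1 (new)  [load 21/22]
  19 → side 2 (new)  [load 19/22]
  18 → side 3 (new)  [load 18/22]
  4 → side 3  [load 22/22]
  3 → side 2  [load 22/22]
  3 → side 4 (new)  [load 3/22]
4 tape sides opened.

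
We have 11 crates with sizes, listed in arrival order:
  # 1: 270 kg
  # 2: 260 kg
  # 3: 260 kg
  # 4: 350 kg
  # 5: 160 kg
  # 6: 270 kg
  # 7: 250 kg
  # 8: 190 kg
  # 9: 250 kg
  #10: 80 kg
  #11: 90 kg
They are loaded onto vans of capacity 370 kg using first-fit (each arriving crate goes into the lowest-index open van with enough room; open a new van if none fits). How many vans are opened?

8

  270 → van 1 (new)  [load 270/370]
  260 → van 2 (new)  [load 260/370]
  260 → van 3 (new)  [load 260/370]
  350 → van 4 (new)  [load 350/370]
  160 → van 5 (new)  [load 160/370]
  270 → van 6 (new)  [load 270/370]
  250 → van 7 (new)  [load 250/370]
  190 → van 5  [load 350/370]
  250 → van 8 (new)  [load 250/370]
  80 → van 1  [load 350/370]
  90 → van 2  [load 350/370]
8 vans opened.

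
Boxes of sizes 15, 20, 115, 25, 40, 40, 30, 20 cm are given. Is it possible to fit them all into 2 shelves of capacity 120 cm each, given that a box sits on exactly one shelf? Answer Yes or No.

No

Total = 305 cm; ⌈305/120⌉ = 3.
At least 3 shelves are required, but only 2 are allowed.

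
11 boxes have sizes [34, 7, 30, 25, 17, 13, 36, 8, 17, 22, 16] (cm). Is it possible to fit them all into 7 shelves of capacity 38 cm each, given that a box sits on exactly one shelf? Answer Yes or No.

A valid assignment using 7 shelves:
  shelf 1: 36 = 36
  shelf 2: 34 = 34
  shelf 3: 30 + 8 = 38
  shelf 4: 25 + 13 = 38
  shelf 5: 22 + 16 = 38
  shelf 6: 17 + 17 = 34
  shelf 7: 7 = 7
Every load is within 38 cm, so 7 shelves suffice.

Yes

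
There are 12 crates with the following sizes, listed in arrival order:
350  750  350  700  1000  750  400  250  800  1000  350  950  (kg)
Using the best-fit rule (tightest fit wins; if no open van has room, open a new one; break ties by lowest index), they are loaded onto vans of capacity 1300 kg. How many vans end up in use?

  350 → van 1 (new)  [load 350/1300]
  750 → van 1  [load 1100/1300]
  350 → van 2 (new)  [load 350/1300]
  700 → van 2  [load 1050/1300]
  1000 → van 3 (new)  [load 1000/1300]
  750 → van 4 (new)  [load 750/1300]
  400 → van 4  [load 1150/1300]
  250 → van 2  [load 1300/1300]
  800 → van 5 (new)  [load 800/1300]
  1000 → van 6 (new)  [load 1000/1300]
  350 → van 5  [load 1150/1300]
  950 → van 7 (new)  [load 950/1300]
7 vans opened.

7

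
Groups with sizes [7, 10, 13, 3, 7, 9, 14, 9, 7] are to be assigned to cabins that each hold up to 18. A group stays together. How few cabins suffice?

Total = 14 + 13 + 10 + 9 + 9 + 7 + 7 + 7 + 3 = 79.
Lower bound: ⌈79/18⌉ = 5 cabins.
A packing using 5 cabins:
  cabin 1: 14 + 3 = 17
  cabin 2: 13 = 13
  cabin 3: 10 + 7 = 17
  cabin 4: 9 + 9 = 18
  cabin 5: 7 + 7 = 14
This matches the lower bound, so 5 is optimal.

5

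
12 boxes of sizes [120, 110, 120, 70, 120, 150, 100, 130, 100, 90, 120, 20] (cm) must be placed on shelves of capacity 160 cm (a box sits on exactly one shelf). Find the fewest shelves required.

Total = 150 + 130 + 120 + 120 + 120 + 120 + 110 + 100 + 100 + 90 + 70 + 20 = 1250 cm.
Lower bound: ⌈1250/160⌉ = 8 shelves.
Also, 10 boxes each exceed 80 cm, and no two of those can share a shelf, so at least 10 shelves are needed.
A packing using 10 shelves:
  shelf 1: 150 = 150
  shelf 2: 130 + 20 = 150
  shelf 3: 120 = 120
  shelf 4: 120 = 120
  shelf 5: 120 = 120
  shelf 6: 120 = 120
  shelf 7: 110 = 110
  shelf 8: 100 = 100
  shelf 9: 100 = 100
  shelf 10: 90 + 70 = 160
This matches the lower bound, so 10 is optimal.

10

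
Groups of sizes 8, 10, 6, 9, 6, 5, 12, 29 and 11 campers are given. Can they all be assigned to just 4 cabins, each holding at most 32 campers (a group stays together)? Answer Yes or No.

A valid assignment using 4 cabins:
  cabin 1: 29 = 29
  cabin 2: 12 + 11 + 9 = 32
  cabin 3: 10 + 8 + 6 + 6 = 30
  cabin 4: 5 = 5
Every load is within 32 campers, so 4 cabins suffice.

Yes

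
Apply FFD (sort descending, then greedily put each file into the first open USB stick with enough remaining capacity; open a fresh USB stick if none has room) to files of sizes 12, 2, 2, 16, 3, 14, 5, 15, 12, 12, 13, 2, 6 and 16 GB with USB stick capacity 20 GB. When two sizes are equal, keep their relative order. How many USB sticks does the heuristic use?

Sorted descending: 16, 16, 15, 14, 13, 12, 12, 12, 6, 5, 3, 2, 2, 2.
  16 → USB stick 1 (new)  [load 16/20]
  16 → USB stick 2 (new)  [load 16/20]
  15 → USB stick 3 (new)  [load 15/20]
  14 → USB stick 4 (new)  [load 14/20]
  13 → USB stick 5 (new)  [load 13/20]
  12 → USB stick 6 (new)  [load 12/20]
  12 → USB stick 7 (new)  [load 12/20]
  12 → USB stick 8 (new)  [load 12/20]
  6 → USB stick 4  [load 20/20]
  5 → USB stick 3  [load 20/20]
  3 → USB stick 1  [load 19/20]
  2 → USB stick 2  [load 18/20]
  2 → USB stick 2  [load 20/20]
  2 → USB stick 5  [load 15/20]
8 USB sticks opened.

8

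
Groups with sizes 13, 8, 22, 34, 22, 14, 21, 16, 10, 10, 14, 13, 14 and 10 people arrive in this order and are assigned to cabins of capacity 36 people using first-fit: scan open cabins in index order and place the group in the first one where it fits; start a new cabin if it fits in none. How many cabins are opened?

  13 → cabin 1 (new)  [load 13/36]
  8 → cabin 1  [load 21/36]
  22 → cabin 2 (new)  [load 22/36]
  34 → cabin 3 (new)  [load 34/36]
  22 → cabin 4 (new)  [load 22/36]
  14 → cabin 1  [load 35/36]
  21 → cabin 5 (new)  [load 21/36]
  16 → cabin 6 (new)  [load 16/36]
  10 → cabin 2  [load 32/36]
  10 → cabin 4  [load 32/36]
  14 → cabin 5  [load 35/36]
  13 → cabin 6  [load 29/36]
  14 → cabin 7 (new)  [load 14/36]
  10 → cabin 7  [load 24/36]
7 cabins opened.

7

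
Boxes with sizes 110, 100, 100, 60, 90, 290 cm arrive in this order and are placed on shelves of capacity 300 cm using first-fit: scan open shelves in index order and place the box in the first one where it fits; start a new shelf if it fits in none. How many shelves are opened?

  110 → shelf 1 (new)  [load 110/300]
  100 → shelf 1  [load 210/300]
  100 → shelf 2 (new)  [load 100/300]
  60 → shelf 1  [load 270/300]
  90 → shelf 2  [load 190/300]
  290 → shelf 3 (new)  [load 290/300]
3 shelves opened.

3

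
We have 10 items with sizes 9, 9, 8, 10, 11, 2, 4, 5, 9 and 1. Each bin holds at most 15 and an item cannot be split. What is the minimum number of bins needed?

6

Total = 11 + 10 + 9 + 9 + 9 + 8 + 5 + 4 + 2 + 1 = 68.
Lower bound: ⌈68/15⌉ = 5 bins.
Also, 6 items each exceed 15/2, and no two of those can share a bin, so at least 6 bins are needed.
A packing using 6 bins:
  bin 1: 11 + 4 = 15
  bin 2: 10 + 5 = 15
  bin 3: 9 + 2 + 1 = 12
  bin 4: 9 = 9
  bin 5: 9 = 9
  bin 6: 8 = 8
This matches the lower bound, so 6 is optimal.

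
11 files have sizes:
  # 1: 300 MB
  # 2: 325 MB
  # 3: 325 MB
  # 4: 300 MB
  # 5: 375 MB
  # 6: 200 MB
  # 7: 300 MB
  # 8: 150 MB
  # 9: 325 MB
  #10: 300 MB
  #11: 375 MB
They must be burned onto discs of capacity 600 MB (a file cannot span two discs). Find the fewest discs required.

7

Total = 375 + 375 + 325 + 325 + 325 + 300 + 300 + 300 + 300 + 200 + 150 = 3275 MB.
Lower bound: ⌈3275/600⌉ = 6 discs.
A packing using 7 discs:
  disc 1: 375 + 200 = 575
  disc 2: 375 + 150 = 525
  disc 3: 325 = 325
  disc 4: 325 = 325
  disc 5: 325 = 325
  disc 6: 300 + 300 = 600
  disc 7: 300 + 300 = 600
No arrangement into 6 discs stays within capacity, so 7 is optimal.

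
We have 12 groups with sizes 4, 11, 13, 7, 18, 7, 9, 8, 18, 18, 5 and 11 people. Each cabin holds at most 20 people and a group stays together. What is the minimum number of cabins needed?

7

Total = 18 + 18 + 18 + 13 + 11 + 11 + 9 + 8 + 7 + 7 + 5 + 4 = 129 people.
Lower bound: ⌈129/20⌉ = 7 cabins.
A packing using 7 cabins:
  cabin 1: 18 = 18
  cabin 2: 18 = 18
  cabin 3: 18 = 18
  cabin 4: 13 + 7 = 20
  cabin 5: 11 + 9 = 20
  cabin 6: 11 + 8 = 19
  cabin 7: 7 + 5 + 4 = 16
This matches the lower bound, so 7 is optimal.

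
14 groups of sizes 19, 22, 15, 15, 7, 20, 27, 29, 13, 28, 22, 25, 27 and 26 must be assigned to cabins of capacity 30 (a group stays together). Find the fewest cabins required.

Total = 29 + 28 + 27 + 27 + 26 + 25 + 22 + 22 + 20 + 19 + 15 + 15 + 13 + 7 = 295.
Lower bound: ⌈295/30⌉ = 10 cabins.
A packing using 12 cabins:
  cabin 1: 29 = 29
  cabin 2: 28 = 28
  cabin 3: 27 = 27
  cabin 4: 27 = 27
  cabin 5: 26 = 26
  cabin 6: 25 = 25
  cabin 7: 22 + 7 = 29
  cabin 8: 22 = 22
  cabin 9: 20 = 20
  cabin 10: 19 = 19
  cabin 11: 15 + 15 = 30
  cabin 12: 13 = 13
No arrangement into 11 cabins stays within capacity, so 12 is optimal.

12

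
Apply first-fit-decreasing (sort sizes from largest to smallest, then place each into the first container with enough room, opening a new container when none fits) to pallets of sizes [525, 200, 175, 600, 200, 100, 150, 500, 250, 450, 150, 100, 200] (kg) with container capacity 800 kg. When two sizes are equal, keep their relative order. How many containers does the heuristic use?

5

Sorted descending: 600, 525, 500, 450, 250, 200, 200, 200, 175, 150, 150, 100, 100.
  600 → container 1 (new)  [load 600/800]
  525 → container 2 (new)  [load 525/800]
  500 → container 3 (new)  [load 500/800]
  450 → container 4 (new)  [load 450/800]
  250 → container 2  [load 775/800]
  200 → container 1  [load 800/800]
  200 → container 3  [load 700/800]
  200 → container 4  [load 650/800]
  175 → container 5 (new)  [load 175/800]
  150 → container 4  [load 800/800]
  150 → container 5  [load 325/800]
  100 → container 3  [load 800/800]
  100 → container 5  [load 425/800]
5 containers opened.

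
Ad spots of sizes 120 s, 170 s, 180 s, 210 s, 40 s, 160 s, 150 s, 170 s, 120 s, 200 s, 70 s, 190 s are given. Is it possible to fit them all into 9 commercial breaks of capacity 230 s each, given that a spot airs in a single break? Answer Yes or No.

No

Total = 1780 s; ⌈1780/230⌉ = 8.
10 ad spots each exceed half the capacity and cannot share a break, forcing at least 10 commercial breaks.
At least 10 commercial breaks are required, but only 9 are allowed.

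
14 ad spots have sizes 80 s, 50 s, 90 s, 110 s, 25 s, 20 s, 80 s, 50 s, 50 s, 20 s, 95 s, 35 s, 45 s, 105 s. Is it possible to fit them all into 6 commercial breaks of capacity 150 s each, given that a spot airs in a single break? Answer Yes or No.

Yes

A valid assignment using 6 commercial breaks:
  break 1: 110 + 35 = 145
  break 2: 105 + 45 = 150
  break 3: 95 + 50 = 145
  break 4: 90 + 50 = 140
  break 5: 80 + 50 + 20 = 150
  break 6: 80 + 25 + 20 = 125
Every load is within 150 s, so 6 commercial breaks suffice.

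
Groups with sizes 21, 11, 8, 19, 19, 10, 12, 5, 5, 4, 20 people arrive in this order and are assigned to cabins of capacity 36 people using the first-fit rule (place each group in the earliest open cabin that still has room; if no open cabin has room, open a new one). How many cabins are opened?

4

  21 → cabin 1 (new)  [load 21/36]
  11 → cabin 1  [load 32/36]
  8 → cabin 2 (new)  [load 8/36]
  19 → cabin 2  [load 27/36]
  19 → cabin 3 (new)  [load 19/36]
  10 → cabin 3  [load 29/36]
  12 → cabin 4 (new)  [load 12/36]
  5 → cabin 2  [load 32/36]
  5 → cabin 3  [load 34/36]
  4 → cabin 1  [load 36/36]
  20 → cabin 4  [load 32/36]
4 cabins opened.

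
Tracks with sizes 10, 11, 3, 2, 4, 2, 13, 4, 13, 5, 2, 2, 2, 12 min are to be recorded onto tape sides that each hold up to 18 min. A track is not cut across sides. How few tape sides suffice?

Total = 13 + 13 + 12 + 11 + 10 + 5 + 4 + 4 + 3 + 2 + 2 + 2 + 2 + 2 = 85 min.
Lower bound: ⌈85/18⌉ = 5 tape sides.
A packing using 5 tape sides:
  side 1: 13 + 5 = 18
  side 2: 13 + 4 = 17
  side 3: 12 + 4 + 2 = 18
  side 4: 11 + 3 + 2 + 2 = 18
  side 5: 10 + 2 + 2 = 14
This matches the lower bound, so 5 is optimal.

5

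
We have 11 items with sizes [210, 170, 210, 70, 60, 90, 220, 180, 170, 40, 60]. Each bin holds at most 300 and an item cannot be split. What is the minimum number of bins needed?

Total = 220 + 210 + 210 + 180 + 170 + 170 + 90 + 70 + 60 + 60 + 40 = 1480.
Lower bound: ⌈1480/300⌉ = 5 bins.
Also, 6 items each exceed 150, and no two of those can share a bin, so at least 6 bins are needed.
A packing using 6 bins:
  bin 1: 220 + 70 = 290
  bin 2: 210 + 90 = 300
  bin 3: 210 + 60 = 270
  bin 4: 180 + 60 + 40 = 280
  bin 5: 170 = 170
  bin 6: 170 = 170
This matches the lower bound, so 6 is optimal.

6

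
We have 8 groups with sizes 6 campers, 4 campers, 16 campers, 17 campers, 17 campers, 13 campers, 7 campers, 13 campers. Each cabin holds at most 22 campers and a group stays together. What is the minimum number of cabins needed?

5

Total = 17 + 17 + 16 + 13 + 13 + 7 + 6 + 4 = 93 campers.
Lower bound: ⌈93/22⌉ = 5 cabins.
A packing using 5 cabins:
  cabin 1: 17 + 4 = 21
  cabin 2: 17 = 17
  cabin 3: 16 + 6 = 22
  cabin 4: 13 + 7 = 20
  cabin 5: 13 = 13
This matches the lower bound, so 5 is optimal.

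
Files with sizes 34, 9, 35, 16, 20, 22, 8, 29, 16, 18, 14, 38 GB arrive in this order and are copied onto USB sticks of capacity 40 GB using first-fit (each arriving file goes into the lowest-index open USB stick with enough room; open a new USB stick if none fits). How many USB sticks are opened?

8

  34 → USB stick 1 (new)  [load 34/40]
  9 → USB stick 2 (new)  [load 9/40]
  35 → USB stick 3 (new)  [load 35/40]
  16 → USB stick 2  [load 25/40]
  20 → USB stick 4 (new)  [load 20/40]
  22 → USB stick 5 (new)  [load 22/40]
  8 → USB stick 2  [load 33/40]
  29 → USB stick 6 (new)  [load 29/40]
  16 → USB stick 4  [load 36/40]
  18 → USB stick 5  [load 40/40]
  14 → USB stick 7 (new)  [load 14/40]
  38 → USB stick 8 (new)  [load 38/40]
8 USB sticks opened.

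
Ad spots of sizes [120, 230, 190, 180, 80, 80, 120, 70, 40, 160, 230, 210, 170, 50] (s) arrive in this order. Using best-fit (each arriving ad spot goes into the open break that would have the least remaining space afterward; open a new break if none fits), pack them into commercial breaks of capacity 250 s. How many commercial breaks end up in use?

  120 → break 1 (new)  [load 120/250]
  230 → break 2 (new)  [load 230/250]
  190 → break 3 (new)  [load 190/250]
  180 → break 4 (new)  [load 180/250]
  80 → break 1  [load 200/250]
  80 → break 5 (new)  [load 80/250]
  120 → break 5  [load 200/250]
  70 → break 4  [load 250/250]
  40 → break 1  [load 240/250]
  160 → break 6 (new)  [load 160/250]
  230 → break 7 (new)  [load 230/250]
  210 → break 8 (new)  [load 210/250]
  170 → break 9 (new)  [load 170/250]
  50 → break 5  [load 250/250]
9 commercial breaks opened.

9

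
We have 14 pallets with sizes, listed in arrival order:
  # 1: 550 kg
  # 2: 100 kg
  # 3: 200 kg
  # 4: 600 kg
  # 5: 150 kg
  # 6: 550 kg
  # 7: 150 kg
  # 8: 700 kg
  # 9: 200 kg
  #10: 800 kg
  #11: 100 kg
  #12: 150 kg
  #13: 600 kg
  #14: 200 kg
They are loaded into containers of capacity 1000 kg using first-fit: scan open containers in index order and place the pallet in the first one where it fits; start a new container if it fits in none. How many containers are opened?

  550 → container 1 (new)  [load 550/1000]
  100 → container 1  [load 650/1000]
  200 → container 1  [load 850/1000]
  600 → container 2 (new)  [load 600/1000]
  150 → container 1  [load 1000/1000]
  550 → container 3 (new)  [load 550/1000]
  150 → container 2  [load 750/1000]
  700 → container 4 (new)  [load 700/1000]
  200 → container 2  [load 950/1000]
  800 → container 5 (new)  [load 800/1000]
  100 → container 3  [load 650/1000]
  150 → container 3  [load 800/1000]
  600 → container 6 (new)  [load 600/1000]
  200 → container 3  [load 1000/1000]
6 containers opened.

6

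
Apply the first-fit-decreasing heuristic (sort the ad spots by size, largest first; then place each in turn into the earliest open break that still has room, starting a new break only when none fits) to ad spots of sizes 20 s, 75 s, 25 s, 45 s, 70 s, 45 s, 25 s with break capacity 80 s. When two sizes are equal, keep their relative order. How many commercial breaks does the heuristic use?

Sorted descending: 75, 70, 45, 45, 25, 25, 20.
  75 → break 1 (new)  [load 75/80]
  70 → break 2 (new)  [load 70/80]
  45 → break 3 (new)  [load 45/80]
  45 → break 4 (new)  [load 45/80]
  25 → break 3  [load 70/80]
  25 → break 4  [load 70/80]
  20 → break 5 (new)  [load 20/80]
5 commercial breaks opened.

5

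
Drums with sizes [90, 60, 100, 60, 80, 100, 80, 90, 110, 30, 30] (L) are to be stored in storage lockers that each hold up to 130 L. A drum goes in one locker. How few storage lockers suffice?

8

Total = 110 + 100 + 100 + 90 + 90 + 80 + 80 + 60 + 60 + 30 + 30 = 830 L.
Lower bound: ⌈830/130⌉ = 7 storage lockers.
A packing using 8 storage lockers:
  locker 1: 110 = 110
  locker 2: 100 + 30 = 130
  locker 3: 100 + 30 = 130
  locker 4: 90 = 90
  locker 5: 90 = 90
  locker 6: 80 = 80
  locker 7: 80 = 80
  locker 8: 60 + 60 = 120
No arrangement into 7 storage lockers stays within capacity, so 8 is optimal.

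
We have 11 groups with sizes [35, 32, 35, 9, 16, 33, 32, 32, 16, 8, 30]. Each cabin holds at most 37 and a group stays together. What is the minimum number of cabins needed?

Total = 35 + 35 + 33 + 32 + 32 + 32 + 30 + 16 + 16 + 9 + 8 = 278.
Lower bound: ⌈278/37⌉ = 8 cabins.
A packing using 9 cabins:
  cabin 1: 35 = 35
  cabin 2: 35 = 35
  cabin 3: 33 = 33
  cabin 4: 32 = 32
  cabin 5: 32 = 32
  cabin 6: 32 = 32
  cabin 7: 30 = 30
  cabin 8: 16 + 16 = 32
  cabin 9: 9 + 8 = 17
No arrangement into 8 cabins stays within capacity, so 9 is optimal.

9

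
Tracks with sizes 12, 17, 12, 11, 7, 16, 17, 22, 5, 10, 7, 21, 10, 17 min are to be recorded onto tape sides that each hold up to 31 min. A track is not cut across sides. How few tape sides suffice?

Total = 22 + 21 + 17 + 17 + 17 + 16 + 12 + 12 + 11 + 10 + 10 + 7 + 7 + 5 = 184 min.
Lower bound: ⌈184/31⌉ = 6 tape sides.
A packing using 7 tape sides:
  side 1: 22 + 7 = 29
  side 2: 21 + 10 = 31
  side 3: 17 + 12 = 29
  side 4: 17 + 12 = 29
  side 5: 17 + 11 = 28
  side 6: 16 + 10 + 5 = 31
  side 7: 7 = 7
No arrangement into 6 tape sides stays within capacity, so 7 is optimal.

7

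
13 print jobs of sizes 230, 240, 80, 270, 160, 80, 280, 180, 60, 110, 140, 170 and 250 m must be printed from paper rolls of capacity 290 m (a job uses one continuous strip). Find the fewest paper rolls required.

Total = 280 + 270 + 250 + 240 + 230 + 180 + 170 + 160 + 140 + 110 + 80 + 80 + 60 = 2250 m.
Lower bound: ⌈2250/290⌉ = 8 paper rolls.
A packing using 9 paper rolls:
  roll 1: 280 = 280
  roll 2: 270 = 270
  roll 3: 250 = 250
  roll 4: 240 = 240
  roll 5: 230 + 60 = 290
  roll 6: 180 + 110 = 290
  roll 7: 170 + 80 = 250
  roll 8: 160 + 80 = 240
  roll 9: 140 = 140
No arrangement into 8 paper rolls stays within capacity, so 9 is optimal.

9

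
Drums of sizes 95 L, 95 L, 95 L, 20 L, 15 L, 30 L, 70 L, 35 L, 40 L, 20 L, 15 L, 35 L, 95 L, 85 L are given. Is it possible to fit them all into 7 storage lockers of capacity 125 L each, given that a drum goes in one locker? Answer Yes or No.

A valid assignment using 7 storage lockers:
  locker 1: 95 + 30 = 125
  locker 2: 95 + 20 = 115
  locker 3: 95 + 20 = 115
  locker 4: 95 + 15 + 15 = 125
  locker 5: 85 + 40 = 125
  locker 6: 70 + 35 = 105
  locker 7: 35 = 35
Every load is within 125 L, so 7 storage lockers suffice.

Yes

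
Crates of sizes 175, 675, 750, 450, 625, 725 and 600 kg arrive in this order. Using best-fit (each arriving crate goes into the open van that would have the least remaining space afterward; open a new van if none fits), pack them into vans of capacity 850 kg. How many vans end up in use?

  175 → van 1 (new)  [load 175/850]
  675 → van 1  [load 850/850]
  750 → van 2 (new)  [load 750/850]
  450 → van 3 (new)  [load 450/850]
  625 → van 4 (new)  [load 625/850]
  725 → van 5 (new)  [load 725/850]
  600 → van 6 (new)  [load 600/850]
6 vans opened.

6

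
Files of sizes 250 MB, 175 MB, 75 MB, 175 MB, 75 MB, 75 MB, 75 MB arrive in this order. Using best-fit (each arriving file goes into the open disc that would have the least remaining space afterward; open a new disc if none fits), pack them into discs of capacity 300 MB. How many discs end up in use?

  250 → disc 1 (new)  [load 250/300]
  175 → disc 2 (new)  [load 175/300]
  75 → disc 2  [load 250/300]
  175 → disc 3 (new)  [load 175/300]
  75 → disc 3  [load 250/300]
  75 → disc 4 (new)  [load 75/300]
  75 → disc 4  [load 150/300]
4 discs opened.

4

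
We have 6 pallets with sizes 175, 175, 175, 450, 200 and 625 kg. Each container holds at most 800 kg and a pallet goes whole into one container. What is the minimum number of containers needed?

3

Total = 625 + 450 + 200 + 175 + 175 + 175 = 1800 kg.
Lower bound: ⌈1800/800⌉ = 3 containers.
A packing using 3 containers:
  container 1: 625 + 175 = 800
  container 2: 450 + 200 = 650
  container 3: 175 + 175 = 350
This matches the lower bound, so 3 is optimal.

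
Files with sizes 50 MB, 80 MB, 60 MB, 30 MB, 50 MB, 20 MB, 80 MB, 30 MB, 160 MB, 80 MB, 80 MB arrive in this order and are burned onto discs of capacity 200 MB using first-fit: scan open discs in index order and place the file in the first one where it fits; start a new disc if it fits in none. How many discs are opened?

4

  50 → disc 1 (new)  [load 50/200]
  80 → disc 1  [load 130/200]
  60 → disc 1  [load 190/200]
  30 → disc 2 (new)  [load 30/200]
  50 → disc 2  [load 80/200]
  20 → disc 2  [load 100/200]
  80 → disc 2  [load 180/200]
  30 → disc 3 (new)  [load 30/200]
  160 → disc 3  [load 190/200]
  80 → disc 4 (new)  [load 80/200]
  80 → disc 4  [load 160/200]
4 discs opened.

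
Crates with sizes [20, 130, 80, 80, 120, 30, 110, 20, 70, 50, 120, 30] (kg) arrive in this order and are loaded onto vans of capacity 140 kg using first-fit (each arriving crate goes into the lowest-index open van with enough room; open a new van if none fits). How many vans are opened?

  20 → van 1 (new)  [load 20/140]
  130 → van 2 (new)  [load 130/140]
  80 → van 1  [load 100/140]
  80 → van 3 (new)  [load 80/140]
  120 → van 4 (new)  [load 120/140]
  30 → van 1  [load 130/140]
  110 → van 5 (new)  [load 110/140]
  20 → van 3  [load 100/140]
  70 → van 6 (new)  [load 70/140]
  50 → van 6  [load 120/140]
  120 → van 7 (new)  [load 120/140]
  30 → van 3  [load 130/140]
7 vans opened.

7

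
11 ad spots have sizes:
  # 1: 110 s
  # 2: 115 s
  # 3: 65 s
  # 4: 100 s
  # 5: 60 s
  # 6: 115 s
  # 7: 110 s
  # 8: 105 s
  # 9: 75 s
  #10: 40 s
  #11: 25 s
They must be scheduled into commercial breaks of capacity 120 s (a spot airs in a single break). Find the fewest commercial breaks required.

Total = 115 + 115 + 110 + 110 + 105 + 100 + 75 + 65 + 60 + 40 + 25 = 920 s.
Lower bound: ⌈920/120⌉ = 8 commercial breaks.
A packing using 9 commercial breaks:
  break 1: 115 = 115
  break 2: 115 = 115
  break 3: 110 = 110
  break 4: 110 = 110
  break 5: 105 = 105
  break 6: 100 = 100
  break 7: 75 + 40 = 115
  break 8: 65 + 25 = 90
  break 9: 60 = 60
No arrangement into 8 commercial breaks stays within capacity, so 9 is optimal.

9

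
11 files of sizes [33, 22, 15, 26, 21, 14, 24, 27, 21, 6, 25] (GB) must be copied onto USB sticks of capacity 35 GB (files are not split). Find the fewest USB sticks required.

Total = 33 + 27 + 26 + 25 + 24 + 22 + 21 + 21 + 15 + 14 + 6 = 234 GB.
Lower bound: ⌈234/35⌉ = 7 USB sticks.
Also, 8 files each exceed 35/2 GB, and no two of those can share a USB stick, so at least 8 USB sticks are needed.
A packing using 9 USB sticks:
  USB stick 1: 33 = 33
  USB stick 2: 27 + 6 = 33
  USB stick 3: 26 = 26
  USB stick 4: 25 = 25
  USB stick 5: 24 = 24
  USB stick 6: 22 = 22
  USB stick 7: 21 + 14 = 35
  USB stick 8: 21 = 21
  USB stick 9: 15 = 15
No arrangement into 8 USB sticks stays within capacity, so 9 is optimal.

9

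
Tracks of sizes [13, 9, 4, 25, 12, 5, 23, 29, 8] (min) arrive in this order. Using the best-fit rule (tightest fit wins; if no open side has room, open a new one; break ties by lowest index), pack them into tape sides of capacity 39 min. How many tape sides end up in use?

4

  13 → side 1 (new)  [load 13/39]
  9 → side 1  [load 22/39]
  4 → side 1  [load 26/39]
  25 → side 2 (new)  [load 25/39]
  12 → side 1  [load 38/39]
  5 → side 2  [load 30/39]
  23 → side 3 (new)  [load 23/39]
  29 → side 4 (new)  [load 29/39]
  8 → side 2  [load 38/39]
4 tape sides opened.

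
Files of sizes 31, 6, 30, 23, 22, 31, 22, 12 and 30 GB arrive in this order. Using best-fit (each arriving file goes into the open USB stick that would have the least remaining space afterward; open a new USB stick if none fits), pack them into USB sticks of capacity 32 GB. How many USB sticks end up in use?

8

  31 → USB stick 1 (new)  [load 31/32]
  6 → USB stick 2 (new)  [load 6/32]
  30 → USB stick 3 (new)  [load 30/32]
  23 → USB stick 2  [load 29/32]
  22 → USB stick 4 (new)  [load 22/32]
  31 → USB stick 5 (new)  [load 31/32]
  22 → USB stick 6 (new)  [load 22/32]
  12 → USB stick 7 (new)  [load 12/32]
  30 → USB stick 8 (new)  [load 30/32]
8 USB sticks opened.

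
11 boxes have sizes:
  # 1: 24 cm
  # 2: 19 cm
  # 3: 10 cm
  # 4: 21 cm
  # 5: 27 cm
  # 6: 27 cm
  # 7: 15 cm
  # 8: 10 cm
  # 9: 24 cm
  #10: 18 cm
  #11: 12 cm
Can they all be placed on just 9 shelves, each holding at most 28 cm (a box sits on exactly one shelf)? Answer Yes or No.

A valid assignment using 9 shelves:
  shelf 1: 27 = 27
  shelf 2: 27 = 27
  shelf 3: 24 = 24
  shelf 4: 24 = 24
  shelf 5: 21 = 21
  shelf 6: 19 = 19
  shelf 7: 18 + 10 = 28
  shelf 8: 15 + 12 = 27
  shelf 9: 10 = 10
Every load is within 28 cm, so 9 shelves suffice.

Yes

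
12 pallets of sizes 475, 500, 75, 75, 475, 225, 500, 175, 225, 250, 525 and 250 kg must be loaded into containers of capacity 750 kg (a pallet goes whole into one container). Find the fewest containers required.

Total = 525 + 500 + 500 + 475 + 475 + 250 + 250 + 225 + 225 + 175 + 75 + 75 = 3750 kg.
Lower bound: ⌈3750/750⌉ = 5 containers.
A packing using 6 containers:
  container 1: 525 + 225 = 750
  container 2: 500 + 250 = 750
  container 3: 500 + 250 = 750
  container 4: 475 + 225 = 700
  container 5: 475 + 175 + 75 = 725
  container 6: 75 = 75
No arrangement into 5 containers stays within capacity, so 6 is optimal.

6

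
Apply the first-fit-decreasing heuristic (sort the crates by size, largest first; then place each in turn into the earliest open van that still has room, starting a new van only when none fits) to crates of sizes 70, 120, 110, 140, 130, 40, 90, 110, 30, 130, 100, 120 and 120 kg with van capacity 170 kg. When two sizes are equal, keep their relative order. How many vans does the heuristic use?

10

Sorted descending: 140, 130, 130, 120, 120, 120, 110, 110, 100, 90, 70, 40, 30.
  140 → van 1 (new)  [load 140/170]
  130 → van 2 (new)  [load 130/170]
  130 → van 3 (new)  [load 130/170]
  120 → van 4 (new)  [load 120/170]
  120 → van 5 (new)  [load 120/170]
  120 → van 6 (new)  [load 120/170]
  110 → van 7 (new)  [load 110/170]
  110 → van 8 (new)  [load 110/170]
  100 → van 9 (new)  [load 100/170]
  90 → van 10 (new)  [load 90/170]
  70 → van 9  [load 170/170]
  40 → van 2  [load 170/170]
  30 → van 1  [load 170/170]
10 vans opened.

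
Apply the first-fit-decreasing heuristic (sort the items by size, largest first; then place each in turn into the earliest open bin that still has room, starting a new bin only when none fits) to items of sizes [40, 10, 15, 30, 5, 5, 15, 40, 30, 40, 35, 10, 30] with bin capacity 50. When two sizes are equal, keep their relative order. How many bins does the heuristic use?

Sorted descending: 40, 40, 40, 35, 30, 30, 30, 15, 15, 10, 10, 5, 5.
  40 → bin 1 (new)  [load 40/50]
  40 → bin 2 (new)  [load 40/50]
  40 → bin 3 (new)  [load 40/50]
  35 → bin 4 (new)  [load 35/50]
  30 → bin 5 (new)  [load 30/50]
  30 → bin 6 (new)  [load 30/50]
  30 → bin 7 (new)  [load 30/50]
  15 → bin 4  [load 50/50]
  15 → bin 5  [load 45/50]
  10 → bin 1  [load 50/50]
  10 → bin 2  [load 50/50]
  5 → bin 3  [load 45/50]
  5 → bin 3  [load 50/50]
7 bins opened.

7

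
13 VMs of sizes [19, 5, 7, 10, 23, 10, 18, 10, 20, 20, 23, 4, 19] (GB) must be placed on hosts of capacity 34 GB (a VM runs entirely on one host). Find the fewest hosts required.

7

Total = 23 + 23 + 20 + 20 + 19 + 19 + 18 + 10 + 10 + 10 + 7 + 5 + 4 = 188 GB.
Lower bound: ⌈188/34⌉ = 6 hosts.
Also, 7 VMs each exceed 17 GB, and no two of those can share a host, so at least 7 hosts are needed.
A packing using 7 hosts:
  host 1: 23 + 10 = 33
  host 2: 23 + 10 = 33
  host 3: 20 + 10 + 4 = 34
  host 4: 20 + 7 + 5 = 32
  host 5: 19 = 19
  host 6: 19 = 19
  host 7: 18 = 18
This matches the lower bound, so 7 is optimal.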